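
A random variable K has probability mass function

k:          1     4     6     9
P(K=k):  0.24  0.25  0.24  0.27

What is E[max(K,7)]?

7.54

E[max(K,7)] = Σ max(k,7)·P(K=k)
 = 7·0.24 + 7·0.25 + 7·0.24 + 9·0.27
 = 1.68 + 1.75 + 1.68 + 2.43
 = 7.54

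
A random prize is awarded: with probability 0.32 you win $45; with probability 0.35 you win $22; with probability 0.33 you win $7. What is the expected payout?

24.41

E[payout] = 45·0.32 + 22·0.35 + 7·0.33
 = 14.4 + 7.7 + 2.31
 = 24.41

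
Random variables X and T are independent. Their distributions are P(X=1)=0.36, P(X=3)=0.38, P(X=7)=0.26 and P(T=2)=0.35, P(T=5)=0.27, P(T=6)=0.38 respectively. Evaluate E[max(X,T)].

5.1572

E[max(X,T)] = Σ_x Σ_t max(x,t) · P(X=x)P(T=t)
 = 2·0.126 + 5·0.0972 + 6·0.1368 + 3·0.133 + 5·0.1026 + 6·0.1444 + 7·0.091 + 7·0.0702 + 7·0.0988
 = 0.252 + 0.486 + 0.8208 + 0.399 + 0.513 + 0.8664 + 0.637 + 0.4914 + 0.6916
 = 5.1572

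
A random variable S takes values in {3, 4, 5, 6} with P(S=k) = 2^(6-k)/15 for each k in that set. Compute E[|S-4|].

0.8

E[|S-4|] = Σ |s-4|·P(S=s)
 = 1·8/15 + 0·4/15 + 1·2/15 + 2·1/15
 = 8/15 + 0 + 2/15 + 2/15
 = 4/5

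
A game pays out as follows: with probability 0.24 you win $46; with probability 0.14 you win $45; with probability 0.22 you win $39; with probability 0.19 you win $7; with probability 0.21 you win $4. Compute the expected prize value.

28.09

E[payout] = 46·0.24 + 45·0.14 + 39·0.22 + 7·0.19 + 4·0.21
 = 11.04 + 6.3 + 8.58 + 1.33 + 0.84
 = 28.09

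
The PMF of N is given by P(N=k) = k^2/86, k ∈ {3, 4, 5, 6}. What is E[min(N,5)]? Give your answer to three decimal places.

E[min(N,5)] = Σ min(n,5)·P(N=n)
 = 3·9/86 + 4·8/43 + 5·25/86 + 5·18/43
 = 27/86 + 32/43 + 125/86 + 90/43
 = 198/43

4.605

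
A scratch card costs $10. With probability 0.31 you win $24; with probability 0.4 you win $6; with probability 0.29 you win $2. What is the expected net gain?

E[payout] = 24·0.31 + 6·0.4 + 2·0.29
 = 7.44 + 2.4 + 0.58
 = 10.42
Net = 10.42 - 10 = 0.42

0.42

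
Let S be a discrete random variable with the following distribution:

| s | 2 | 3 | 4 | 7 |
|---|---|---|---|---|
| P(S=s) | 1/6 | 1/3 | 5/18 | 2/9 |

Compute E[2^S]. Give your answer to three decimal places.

E[2^S] = Σ 2^s·P(S=s)
 = 4·1/6 + 8·1/3 + 16·5/18 + 128·2/9
 = 2/3 + 8/3 + 40/9 + 256/9
 = 326/9

36.222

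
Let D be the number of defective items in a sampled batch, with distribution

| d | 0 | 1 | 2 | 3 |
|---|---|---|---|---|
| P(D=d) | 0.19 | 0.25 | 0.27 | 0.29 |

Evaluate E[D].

E[D] = Σ d·P(D=d)
 = 0·0.19 + 1·0.25 + 2·0.27 + 3·0.29
 = 0 + 0.25 + 0.54 + 0.87
 = 1.66

1.66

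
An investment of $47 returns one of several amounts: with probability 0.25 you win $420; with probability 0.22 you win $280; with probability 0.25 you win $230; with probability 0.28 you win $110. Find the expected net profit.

E[payout] = 420·0.25 + 280·0.22 + 230·0.25 + 110·0.28
 = 105 + 61.6 + 57.5 + 30.8
 = 254.9
Net = 254.9 - 47 = 207.9

207.9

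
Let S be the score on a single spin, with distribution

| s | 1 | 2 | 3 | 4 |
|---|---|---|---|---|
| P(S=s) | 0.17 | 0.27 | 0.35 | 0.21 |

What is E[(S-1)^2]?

E[(S-1)^2] = Σ (s-1)^2·P(S=s)
 = 0·0.17 + 1·0.27 + 4·0.35 + 9·0.21
 = 0 + 0.27 + 1.4 + 1.89
 = 3.56

3.56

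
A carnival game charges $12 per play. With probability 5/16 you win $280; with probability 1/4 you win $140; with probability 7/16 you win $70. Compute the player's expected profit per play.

141.125

E[payout] = 280·5/16 + 140·1/4 + 70·7/16
 = 175/2 + 35 + 245/8
 = 1225/8
Net = 1225/8 - 12 = 1129/8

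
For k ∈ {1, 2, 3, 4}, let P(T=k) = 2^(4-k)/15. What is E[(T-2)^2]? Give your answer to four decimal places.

E[(T-2)^2] = Σ (t-2)^2·P(T=t)
 = 1·8/15 + 0·4/15 + 1·2/15 + 4·1/15
 = 8/15 + 0 + 2/15 + 4/15
 = 14/15

0.9333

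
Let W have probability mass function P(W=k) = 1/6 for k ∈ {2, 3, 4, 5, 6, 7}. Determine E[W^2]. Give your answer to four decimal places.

23.1667

E[W^2] = Σ w^2·P(W=w)
 = 4·1/6 + 9·1/6 + 16·1/6 + 25·1/6 + 36·1/6 + 49·1/6
 = 2/3 + 3/2 + 8/3 + 25/6 + 6 + 49/6
 = 139/6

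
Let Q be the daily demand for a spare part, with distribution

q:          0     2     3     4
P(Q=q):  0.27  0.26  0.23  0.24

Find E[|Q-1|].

1.71

E[|Q-1|] = Σ |q-1|·P(Q=q)
 = 1·0.27 + 1·0.26 + 2·0.23 + 3·0.24
 = 0.27 + 0.26 + 0.46 + 0.72
 = 1.71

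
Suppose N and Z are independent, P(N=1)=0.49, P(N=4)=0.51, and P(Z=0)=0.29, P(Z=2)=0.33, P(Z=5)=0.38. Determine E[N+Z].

E[N+Z] = Σ_n Σ_z (n+z) · P(N=n)P(Z=z)
 = 1·0.1421 + 3·0.1617 + 6·0.1862 + 4·0.1479 + 6·0.1683 + 9·0.1938
 = 0.1421 + 0.4851 + 1.1172 + 0.5916 + 1.0098 + 1.7442
 = 5.09

5.09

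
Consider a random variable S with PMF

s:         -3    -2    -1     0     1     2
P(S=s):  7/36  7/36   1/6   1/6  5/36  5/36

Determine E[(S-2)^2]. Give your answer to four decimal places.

10.2778

E[(S-2)^2] = Σ (s-2)^2·P(S=s)
 = 25·7/36 + 16·7/36 + 9·1/6 + 4·1/6 + 1·5/36 + 0·5/36
 = 175/36 + 28/9 + 3/2 + 2/3 + 5/36 + 0
 = 185/18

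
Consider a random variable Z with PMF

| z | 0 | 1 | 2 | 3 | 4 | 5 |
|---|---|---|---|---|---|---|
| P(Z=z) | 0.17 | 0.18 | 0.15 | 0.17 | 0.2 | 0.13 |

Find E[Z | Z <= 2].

0.96

P(Z <= 2) = 0.17 + 0.18 + 0.15 = 0.5.
E[Z | Z <= 2] = [0·0.17 + 1·0.18 + 2·0.15] / 0.5
 = 0.48 / 0.5
 = 24/25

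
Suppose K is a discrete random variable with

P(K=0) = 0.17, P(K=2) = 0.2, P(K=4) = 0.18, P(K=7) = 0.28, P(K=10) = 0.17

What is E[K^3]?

279.16

E[K^3] = Σ k^3·P(K=k)
 = 0·0.17 + 8·0.2 + 64·0.18 + 343·0.28 + 1000·0.17
 = 0 + 1.6 + 11.52 + 96.04 + 170
 = 279.16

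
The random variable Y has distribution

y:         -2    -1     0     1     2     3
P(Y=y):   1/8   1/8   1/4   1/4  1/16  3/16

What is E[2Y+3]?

E[2Y+3] = Σ (2y+3)·P(Y=y)
 = (-1)·1/8 + 1·1/8 + 3·1/4 + 5·1/4 + 7·1/16 + 9·3/16
 = (-1/8) + 1/8 + 3/4 + 5/4 + 7/16 + 27/16
 = 33/8

4.125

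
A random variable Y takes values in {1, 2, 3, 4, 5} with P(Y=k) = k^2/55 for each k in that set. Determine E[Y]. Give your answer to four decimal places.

4.0909

E[Y] = Σ y·P(Y=y)
 = 1·1/55 + 2·4/55 + 3·9/55 + 4·16/55 + 5·5/11
 = 1/55 + 8/55 + 27/55 + 64/55 + 25/11
 = 45/11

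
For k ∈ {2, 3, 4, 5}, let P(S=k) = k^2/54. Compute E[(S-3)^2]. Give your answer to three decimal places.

2.222

E[(S-3)^2] = Σ (s-3)^2·P(S=s)
 = 1·2/27 + 0·1/6 + 1·8/27 + 4·25/54
 = 2/27 + 0 + 8/27 + 50/27
 = 20/9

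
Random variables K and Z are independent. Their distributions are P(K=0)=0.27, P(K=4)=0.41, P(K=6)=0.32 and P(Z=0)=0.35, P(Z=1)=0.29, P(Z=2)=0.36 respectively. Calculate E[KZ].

3.5956

E[KZ] = Σ_k Σ_z kz · P(K=k)P(Z=z)
 = 0·0.0945 + 0·0.0783 + 0·0.0972 + 0·0.1435 + 4·0.1189 + 8·0.1476 + 0·0.112 + 6·0.0928 + 12·0.1152
 = 0 + 0 + 0 + 0 + 0.4756 + 1.1808 + 0 + 0.5568 + 1.3824
 = 3.5956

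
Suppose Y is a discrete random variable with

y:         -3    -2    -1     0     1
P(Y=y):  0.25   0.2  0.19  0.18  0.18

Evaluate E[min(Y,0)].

-1.34

E[min(Y,0)] = Σ min(y,0)·P(Y=y)
 = (-3)·0.25 + (-2)·0.2 + (-1)·0.19 + 0·0.18 + 0·0.18
 = (-0.75) + (-0.4) + (-0.19) + 0 + 0
 = -1.34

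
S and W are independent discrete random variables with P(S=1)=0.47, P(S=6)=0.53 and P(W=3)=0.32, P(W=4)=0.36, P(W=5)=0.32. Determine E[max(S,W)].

E[max(S,W)] = Σ_s Σ_w max(s,w) · P(S=s)P(W=w)
 = 3·0.1504 + 4·0.1692 + 5·0.1504 + 6·0.1696 + 6·0.1908 + 6·0.1696
 = 0.4512 + 0.6768 + 0.752 + 1.0176 + 1.1448 + 1.0176
 = 5.06

5.06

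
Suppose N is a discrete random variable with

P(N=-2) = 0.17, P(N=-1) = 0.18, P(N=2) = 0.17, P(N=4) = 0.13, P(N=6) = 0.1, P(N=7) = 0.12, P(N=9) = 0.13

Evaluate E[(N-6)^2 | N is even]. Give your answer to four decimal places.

P(N is even) = 0.17 + 0.17 + 0.13 + 0.1 = 0.57.
E[(N-6)^2 | N is even] = [64·0.17 + 16·0.17 + 4·0.13 + 0·0.1] / 0.57
 = 14.12 / 0.57
 = 1412/57

24.7719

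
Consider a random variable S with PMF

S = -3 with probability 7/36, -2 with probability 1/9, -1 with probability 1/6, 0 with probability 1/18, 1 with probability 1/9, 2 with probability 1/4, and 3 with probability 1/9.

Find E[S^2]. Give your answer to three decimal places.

4.472

E[S^2] = Σ s^2·P(S=s)
 = 9·7/36 + 4·1/9 + 1·1/6 + 0·1/18 + 1·1/9 + 4·1/4 + 9·1/9
 = 7/4 + 4/9 + 1/6 + 0 + 1/9 + 1 + 1
 = 161/36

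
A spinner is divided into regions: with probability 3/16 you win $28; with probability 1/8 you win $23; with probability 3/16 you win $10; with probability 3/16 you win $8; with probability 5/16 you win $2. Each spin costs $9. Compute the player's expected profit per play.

3.125

E[payout] = 28·3/16 + 23·1/8 + 10·3/16 + 8·3/16 + 2·5/16
 = 21/4 + 23/8 + 15/8 + 3/2 + 5/8
 = 97/8
Net = 97/8 - 9 = 25/8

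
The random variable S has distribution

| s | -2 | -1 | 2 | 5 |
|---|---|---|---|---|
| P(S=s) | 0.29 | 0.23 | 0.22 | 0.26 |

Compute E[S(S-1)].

7.84

E[S(S-1)] = Σ s(s-1)·P(S=s)
 = 6·0.29 + 2·0.23 + 2·0.22 + 20·0.26
 = 1.74 + 0.46 + 0.44 + 5.2
 = 7.84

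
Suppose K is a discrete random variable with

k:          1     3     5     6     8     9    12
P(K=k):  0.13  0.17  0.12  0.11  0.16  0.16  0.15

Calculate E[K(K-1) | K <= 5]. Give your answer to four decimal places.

P(K <= 5) = 0.13 + 0.17 + 0.12 = 0.42.
E[K(K-1) | K <= 5] = [0·0.13 + 6·0.17 + 20·0.12] / 0.42
 = 3.42 / 0.42
 = 57/7

8.1429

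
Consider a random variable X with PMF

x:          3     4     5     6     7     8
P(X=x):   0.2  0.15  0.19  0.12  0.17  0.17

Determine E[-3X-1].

E[-3X-1] = Σ (-3x-1)·P(X=x)
 = (-10)·0.2 + (-13)·0.15 + (-16)·0.19 + (-19)·0.12 + (-22)·0.17 + (-25)·0.17
 = (-2) + (-1.95) + (-3.04) + (-2.28) + (-3.74) + (-4.25)
 = -17.26

-17.26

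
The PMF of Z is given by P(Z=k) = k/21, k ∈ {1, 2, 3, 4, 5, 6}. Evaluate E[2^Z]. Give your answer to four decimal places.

E[2^Z] = Σ 2^z·P(Z=z)
 = 2·1/21 + 4·2/21 + 8·1/7 + 16·4/21 + 32·5/21 + 64·2/7
 = 2/21 + 8/21 + 8/7 + 64/21 + 160/21 + 128/7
 = 214/7

30.5714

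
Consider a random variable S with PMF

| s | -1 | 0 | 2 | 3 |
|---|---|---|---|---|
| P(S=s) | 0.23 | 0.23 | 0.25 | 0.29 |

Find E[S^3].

E[S^3] = Σ s^3·P(S=s)
 = (-1)·0.23 + 0·0.23 + 8·0.25 + 27·0.29
 = (-0.23) + 0 + 2 + 7.83
 = 9.6

9.6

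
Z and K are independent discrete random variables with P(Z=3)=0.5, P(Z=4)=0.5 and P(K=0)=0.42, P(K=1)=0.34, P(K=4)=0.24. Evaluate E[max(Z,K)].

3.62

E[max(Z,K)] = Σ_z Σ_k max(z,k) · P(Z=z)P(K=k)
 = 3·0.21 + 3·0.17 + 4·0.12 + 4·0.21 + 4·0.17 + 4·0.12
 = 0.63 + 0.51 + 0.48 + 0.84 + 0.68 + 0.48
 = 3.62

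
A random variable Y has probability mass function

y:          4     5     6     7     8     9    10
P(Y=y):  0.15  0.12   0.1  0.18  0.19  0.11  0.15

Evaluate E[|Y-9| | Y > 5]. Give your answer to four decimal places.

P(Y > 5) = 0.1 + 0.18 + 0.19 + 0.11 + 0.15 = 0.73.
E[|Y-9| | Y > 5] = [3·0.1 + 2·0.18 + 1·0.19 + 0·0.11 + 1·0.15] / 0.73
 = 1 / 0.73
 = 100/73

1.3699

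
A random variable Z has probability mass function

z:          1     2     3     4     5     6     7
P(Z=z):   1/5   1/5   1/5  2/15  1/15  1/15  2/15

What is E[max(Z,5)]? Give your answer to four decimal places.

E[max(Z,5)] = Σ max(z,5)·P(Z=z)
 = 5·1/5 + 5·1/5 + 5·1/5 + 5·2/15 + 5·1/15 + 6·1/15 + 7·2/15
 = 1 + 1 + 1 + 2/3 + 1/3 + 2/5 + 14/15
 = 16/3

5.3333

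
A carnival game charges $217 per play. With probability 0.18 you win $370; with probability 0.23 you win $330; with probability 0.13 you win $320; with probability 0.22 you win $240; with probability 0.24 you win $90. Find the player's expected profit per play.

E[payout] = 370·0.18 + 330·0.23 + 320·0.13 + 240·0.22 + 90·0.24
 = 66.6 + 75.9 + 41.6 + 52.8 + 21.6
 = 258.5
Net = 258.5 - 217 = 41.5

41.5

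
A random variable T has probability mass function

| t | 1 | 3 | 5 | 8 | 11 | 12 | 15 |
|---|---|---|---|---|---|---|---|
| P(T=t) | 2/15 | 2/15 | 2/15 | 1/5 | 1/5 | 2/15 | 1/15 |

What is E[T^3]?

E[T^3] = Σ t^3·P(T=t)
 = 1·2/15 + 27·2/15 + 125·2/15 + 512·1/5 + 1331·1/5 + 1728·2/15 + 3375·1/15
 = 2/15 + 18/5 + 50/3 + 512/5 + 1331/5 + 1152/5 + 225
 = 4222/5

844.4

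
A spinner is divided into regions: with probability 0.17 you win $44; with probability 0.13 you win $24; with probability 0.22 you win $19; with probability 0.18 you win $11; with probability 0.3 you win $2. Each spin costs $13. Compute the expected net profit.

E[payout] = 44·0.17 + 24·0.13 + 19·0.22 + 11·0.18 + 2·0.3
 = 7.48 + 3.12 + 4.18 + 1.98 + 0.6
 = 17.36
Net = 17.36 - 13 = 4.36

4.36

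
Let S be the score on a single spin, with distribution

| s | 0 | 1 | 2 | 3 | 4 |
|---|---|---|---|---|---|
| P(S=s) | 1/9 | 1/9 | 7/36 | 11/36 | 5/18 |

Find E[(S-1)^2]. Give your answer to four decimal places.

4.0278

E[(S-1)^2] = Σ (s-1)^2·P(S=s)
 = 1·1/9 + 0·1/9 + 1·7/36 + 4·11/36 + 9·5/18
 = 1/9 + 0 + 7/36 + 11/9 + 5/2
 = 145/36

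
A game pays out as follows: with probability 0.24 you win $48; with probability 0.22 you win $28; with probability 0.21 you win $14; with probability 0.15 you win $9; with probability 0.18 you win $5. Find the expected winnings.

22.87

E[payout] = 48·0.24 + 28·0.22 + 14·0.21 + 9·0.15 + 5·0.18
 = 11.52 + 6.16 + 2.94 + 1.35 + 0.9
 = 22.87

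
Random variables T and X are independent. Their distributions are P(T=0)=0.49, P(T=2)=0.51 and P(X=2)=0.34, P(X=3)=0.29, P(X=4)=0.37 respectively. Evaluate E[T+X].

4.05

E[T+X] = Σ_t Σ_x (t+x) · P(T=t)P(X=x)
 = 2·0.1666 + 3·0.1421 + 4·0.1813 + 4·0.1734 + 5·0.1479 + 6·0.1887
 = 0.3332 + 0.4263 + 0.7252 + 0.6936 + 0.7395 + 1.1322
 = 4.05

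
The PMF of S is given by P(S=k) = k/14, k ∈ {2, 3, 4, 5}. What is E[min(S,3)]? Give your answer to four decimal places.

E[min(S,3)] = Σ min(s,3)·P(S=s)
 = 2·1/7 + 3·3/14 + 3·2/7 + 3·5/14
 = 2/7 + 9/14 + 6/7 + 15/14
 = 20/7

2.8571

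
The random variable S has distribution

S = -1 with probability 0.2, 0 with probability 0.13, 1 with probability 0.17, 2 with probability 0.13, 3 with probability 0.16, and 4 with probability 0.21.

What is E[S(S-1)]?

4.14

E[S(S-1)] = Σ s(s-1)·P(S=s)
 = 2·0.2 + 0·0.13 + 0·0.17 + 2·0.13 + 6·0.16 + 12·0.21
 = 0.4 + 0 + 0 + 0.26 + 0.96 + 2.52
 = 4.14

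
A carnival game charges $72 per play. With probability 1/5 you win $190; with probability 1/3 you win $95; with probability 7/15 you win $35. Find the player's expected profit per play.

E[payout] = 190·1/5 + 95·1/3 + 35·7/15
 = 38 + 95/3 + 49/3
 = 86
Net = 86 - 72 = 14

14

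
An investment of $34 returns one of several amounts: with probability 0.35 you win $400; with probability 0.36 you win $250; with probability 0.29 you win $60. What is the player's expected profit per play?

E[payout] = 400·0.35 + 250·0.36 + 60·0.29
 = 140 + 90 + 17.4
 = 247.4
Net = 247.4 - 34 = 213.4

213.4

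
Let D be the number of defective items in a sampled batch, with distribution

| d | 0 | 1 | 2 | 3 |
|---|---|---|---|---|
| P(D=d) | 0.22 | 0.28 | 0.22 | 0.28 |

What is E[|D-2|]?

1

E[|D-2|] = Σ |d-2|·P(D=d)
 = 2·0.22 + 1·0.28 + 0·0.22 + 1·0.28
 = 0.44 + 0.28 + 0 + 0.28
 = 1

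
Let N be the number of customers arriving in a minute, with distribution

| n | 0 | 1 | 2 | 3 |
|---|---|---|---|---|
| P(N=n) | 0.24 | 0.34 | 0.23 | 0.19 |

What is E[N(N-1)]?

E[N(N-1)] = Σ n(n-1)·P(N=n)
 = 0·0.24 + 0·0.34 + 2·0.23 + 6·0.19
 = 0 + 0 + 0.46 + 1.14
 = 1.6

1.6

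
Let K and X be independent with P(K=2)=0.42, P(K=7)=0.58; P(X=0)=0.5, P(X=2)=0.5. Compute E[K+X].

E[K+X] = Σ_k Σ_x (k+x) · P(K=k)P(X=x)
 = 2·0.21 + 4·0.21 + 7·0.29 + 9·0.29
 = 0.42 + 0.84 + 2.03 + 2.61
 = 5.9

5.9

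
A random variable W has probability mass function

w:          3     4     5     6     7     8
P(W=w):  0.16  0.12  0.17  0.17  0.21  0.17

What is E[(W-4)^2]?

5.62

E[(W-4)^2] = Σ (w-4)^2·P(W=w)
 = 1·0.16 + 0·0.12 + 1·0.17 + 4·0.17 + 9·0.21 + 16·0.17
 = 0.16 + 0 + 0.17 + 0.68 + 1.89 + 2.72
 = 5.62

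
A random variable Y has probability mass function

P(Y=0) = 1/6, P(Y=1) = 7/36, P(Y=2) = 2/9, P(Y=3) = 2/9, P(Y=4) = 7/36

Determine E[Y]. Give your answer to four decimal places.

E[Y] = Σ y·P(Y=y)
 = 0·1/6 + 1·7/36 + 2·2/9 + 3·2/9 + 4·7/36
 = 0 + 7/36 + 4/9 + 2/3 + 7/9
 = 25/12

2.0833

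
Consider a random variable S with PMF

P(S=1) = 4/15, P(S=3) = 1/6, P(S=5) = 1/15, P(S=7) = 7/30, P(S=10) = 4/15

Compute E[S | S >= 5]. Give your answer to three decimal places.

8.176

P(S >= 5) = 1/15 + 7/30 + 4/15 = 17/30.
E[S | S >= 5] = [5·1/15 + 7·7/30 + 10·4/15] / (17/30)
 = 139/30 / (17/30)
 = 139/17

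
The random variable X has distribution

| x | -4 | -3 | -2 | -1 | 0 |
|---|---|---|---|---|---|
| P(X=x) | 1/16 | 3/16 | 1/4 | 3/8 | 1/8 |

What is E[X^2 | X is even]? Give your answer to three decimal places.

4.571

P(X is even) = 1/16 + 1/4 + 1/8 = 7/16.
E[X^2 | X is even] = [16·1/16 + 4·1/4 + 0·1/8] / (7/16)
 = 2 / (7/16)
 = 32/7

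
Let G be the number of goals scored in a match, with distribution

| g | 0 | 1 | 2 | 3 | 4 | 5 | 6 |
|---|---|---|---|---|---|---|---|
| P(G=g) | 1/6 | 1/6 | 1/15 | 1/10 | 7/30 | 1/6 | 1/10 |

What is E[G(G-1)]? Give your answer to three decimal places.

9.867

E[G(G-1)] = Σ g(g-1)·P(G=g)
 = 0·1/6 + 0·1/6 + 2·1/15 + 6·1/10 + 12·7/30 + 20·1/6 + 30·1/10
 = 0 + 0 + 2/15 + 3/5 + 14/5 + 10/3 + 3
 = 148/15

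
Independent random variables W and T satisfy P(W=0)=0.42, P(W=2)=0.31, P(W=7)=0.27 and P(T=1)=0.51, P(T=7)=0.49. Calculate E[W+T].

E[W+T] = Σ_w Σ_t (w+t) · P(W=w)P(T=t)
 = 1·0.2142 + 7·0.2058 + 3·0.1581 + 9·0.1519 + 8·0.1377 + 14·0.1323
 = 0.2142 + 1.4406 + 0.4743 + 1.3671 + 1.1016 + 1.8522
 = 6.45

6.45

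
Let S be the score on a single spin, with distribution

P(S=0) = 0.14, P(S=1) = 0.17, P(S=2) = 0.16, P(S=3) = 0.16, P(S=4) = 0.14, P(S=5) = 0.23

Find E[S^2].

E[S^2] = Σ s^2·P(S=s)
 = 0·0.14 + 1·0.17 + 4·0.16 + 9·0.16 + 16·0.14 + 25·0.23
 = 0 + 0.17 + 0.64 + 1.44 + 2.24 + 5.75
 = 10.24

10.24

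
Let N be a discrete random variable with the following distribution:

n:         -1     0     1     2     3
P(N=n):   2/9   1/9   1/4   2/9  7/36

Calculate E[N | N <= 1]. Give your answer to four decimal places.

P(N <= 1) = 2/9 + 1/9 + 1/4 = 7/12.
E[N | N <= 1] = [(-1)·2/9 + 0·1/9 + 1·1/4] / (7/12)
 = 1/36 / (7/12)
 = 1/21

0.0476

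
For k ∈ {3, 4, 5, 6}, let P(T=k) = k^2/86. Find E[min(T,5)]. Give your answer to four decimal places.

4.6047

E[min(T,5)] = Σ min(t,5)·P(T=t)
 = 3·9/86 + 4·8/43 + 5·25/86 + 5·18/43
 = 27/86 + 32/43 + 125/86 + 90/43
 = 198/43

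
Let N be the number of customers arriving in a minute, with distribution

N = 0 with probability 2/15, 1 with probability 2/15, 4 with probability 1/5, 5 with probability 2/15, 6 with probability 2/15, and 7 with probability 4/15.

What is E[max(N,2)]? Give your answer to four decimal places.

4.6667

E[max(N,2)] = Σ max(n,2)·P(N=n)
 = 2·2/15 + 2·2/15 + 4·1/5 + 5·2/15 + 6·2/15 + 7·4/15
 = 4/15 + 4/15 + 4/5 + 2/3 + 4/5 + 28/15
 = 14/3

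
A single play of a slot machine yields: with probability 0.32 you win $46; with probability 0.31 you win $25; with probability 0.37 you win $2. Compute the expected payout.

E[payout] = 46·0.32 + 25·0.31 + 2·0.37
 = 14.72 + 7.75 + 0.74
 = 23.21

23.21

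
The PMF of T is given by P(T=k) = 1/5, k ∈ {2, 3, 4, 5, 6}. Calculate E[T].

E[T] = Σ t·P(T=t)
 = 2·1/5 + 3·1/5 + 4·1/5 + 5·1/5 + 6·1/5
 = 2/5 + 3/5 + 4/5 + 1 + 6/5
 = 4

4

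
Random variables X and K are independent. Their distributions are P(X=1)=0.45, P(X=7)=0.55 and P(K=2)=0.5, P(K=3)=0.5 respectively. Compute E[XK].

E[XK] = Σ_x Σ_k xk · P(X=x)P(K=k)
 = 2·0.225 + 3·0.225 + 14·0.275 + 21·0.275
 = 0.45 + 0.675 + 3.85 + 5.775
 = 10.75

10.75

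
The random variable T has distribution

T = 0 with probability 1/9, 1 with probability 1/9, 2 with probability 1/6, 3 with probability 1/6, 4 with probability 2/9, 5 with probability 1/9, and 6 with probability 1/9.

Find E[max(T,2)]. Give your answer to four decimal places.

3.3889

E[max(T,2)] = Σ max(t,2)·P(T=t)
 = 2·1/9 + 2·1/9 + 2·1/6 + 3·1/6 + 4·2/9 + 5·1/9 + 6·1/9
 = 2/9 + 2/9 + 1/3 + 1/2 + 8/9 + 5/9 + 2/3
 = 61/18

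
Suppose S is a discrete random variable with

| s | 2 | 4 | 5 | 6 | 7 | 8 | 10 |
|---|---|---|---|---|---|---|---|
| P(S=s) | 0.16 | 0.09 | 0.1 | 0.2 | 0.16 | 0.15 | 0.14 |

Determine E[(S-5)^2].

E[(S-5)^2] = Σ (s-5)^2·P(S=s)
 = 9·0.16 + 1·0.09 + 0·0.1 + 1·0.2 + 4·0.16 + 9·0.15 + 25·0.14
 = 1.44 + 0.09 + 0 + 0.2 + 0.64 + 1.35 + 3.5
 = 7.22

7.22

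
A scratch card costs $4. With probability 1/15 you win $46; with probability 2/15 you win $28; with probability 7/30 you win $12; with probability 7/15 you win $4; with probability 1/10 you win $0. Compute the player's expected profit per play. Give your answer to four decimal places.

7.4667

E[payout] = 46·1/15 + 28·2/15 + 12·7/30 + 4·7/15 + 0·1/10
 = 46/15 + 56/15 + 14/5 + 28/15 + 0
 = 172/15
Net = 172/15 - 4 = 112/15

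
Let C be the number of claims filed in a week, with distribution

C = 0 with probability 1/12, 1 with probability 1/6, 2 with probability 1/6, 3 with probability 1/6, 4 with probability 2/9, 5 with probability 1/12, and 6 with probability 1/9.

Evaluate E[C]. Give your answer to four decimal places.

E[C] = Σ c·P(C=c)
 = 0·1/12 + 1·1/6 + 2·1/6 + 3·1/6 + 4·2/9 + 5·1/12 + 6·1/9
 = 0 + 1/6 + 1/3 + 1/2 + 8/9 + 5/12 + 2/3
 = 107/36

2.9722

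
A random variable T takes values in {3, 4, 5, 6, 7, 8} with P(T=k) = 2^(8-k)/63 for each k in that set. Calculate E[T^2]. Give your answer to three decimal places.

E[T^2] = Σ t^2·P(T=t)
 = 9·32/63 + 16·16/63 + 25·8/63 + 36·4/63 + 49·2/63 + 64·1/63
 = 32/7 + 256/63 + 200/63 + 16/7 + 14/9 + 64/63
 = 50/3

16.667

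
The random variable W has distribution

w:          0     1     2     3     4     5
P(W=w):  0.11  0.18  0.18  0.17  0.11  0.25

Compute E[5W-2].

E[5W-2] = Σ (5w-2)·P(W=w)
 = (-2)·0.11 + 3·0.18 + 8·0.18 + 13·0.17 + 18·0.11 + 23·0.25
 = (-0.22) + 0.54 + 1.44 + 2.21 + 1.98 + 5.75
 = 11.7

11.7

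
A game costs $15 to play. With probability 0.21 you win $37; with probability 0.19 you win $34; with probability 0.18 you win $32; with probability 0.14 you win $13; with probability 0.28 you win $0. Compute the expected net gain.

E[payout] = 37·0.21 + 34·0.19 + 32·0.18 + 13·0.14 + 0·0.28
 = 7.77 + 6.46 + 5.76 + 1.82 + 0
 = 21.81
Net = 21.81 - 15 = 6.81

6.81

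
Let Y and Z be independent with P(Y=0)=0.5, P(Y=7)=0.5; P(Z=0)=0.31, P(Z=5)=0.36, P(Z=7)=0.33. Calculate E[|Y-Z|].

3.5

E[|Y-Z|] = Σ_y Σ_z |y-z| · P(Y=y)P(Z=z)
 = 0·0.155 + 5·0.18 + 7·0.165 + 7·0.155 + 2·0.18 + 0·0.165
 = 0 + 0.9 + 1.155 + 1.085 + 0.36 + 0
 = 3.5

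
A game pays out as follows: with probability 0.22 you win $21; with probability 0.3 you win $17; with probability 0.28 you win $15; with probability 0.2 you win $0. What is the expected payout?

E[payout] = 21·0.22 + 17·0.3 + 15·0.28 + 0·0.2
 = 4.62 + 5.1 + 4.2 + 0
 = 13.92

13.92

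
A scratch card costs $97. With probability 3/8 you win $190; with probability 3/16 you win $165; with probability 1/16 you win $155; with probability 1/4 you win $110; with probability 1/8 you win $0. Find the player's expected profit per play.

42.375

E[payout] = 190·3/8 + 165·3/16 + 155·1/16 + 110·1/4 + 0·1/8
 = 285/4 + 495/16 + 155/16 + 55/2 + 0
 = 1115/8
Net = 1115/8 - 97 = 339/8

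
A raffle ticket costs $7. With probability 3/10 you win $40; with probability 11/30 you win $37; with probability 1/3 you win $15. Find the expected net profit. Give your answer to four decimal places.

E[payout] = 40·3/10 + 37·11/30 + 15·1/3
 = 12 + 407/30 + 5
 = 917/30
Net = 917/30 - 7 = 707/30

23.5667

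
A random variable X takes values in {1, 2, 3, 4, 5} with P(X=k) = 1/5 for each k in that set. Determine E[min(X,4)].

E[min(X,4)] = Σ min(x,4)·P(X=x)
 = 1·1/5 + 2·1/5 + 3·1/5 + 4·1/5 + 4·1/5
 = 1/5 + 2/5 + 3/5 + 4/5 + 4/5
 = 14/5

2.8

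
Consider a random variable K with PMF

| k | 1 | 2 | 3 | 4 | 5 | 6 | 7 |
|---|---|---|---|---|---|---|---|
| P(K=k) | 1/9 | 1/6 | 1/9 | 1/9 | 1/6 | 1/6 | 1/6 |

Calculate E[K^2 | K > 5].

P(K > 5) = 1/6 + 1/6 = 1/3.
E[K^2 | K > 5] = [36·1/6 + 49·1/6] / (1/3)
 = 85/6 / (1/3)
 = 85/2

42.5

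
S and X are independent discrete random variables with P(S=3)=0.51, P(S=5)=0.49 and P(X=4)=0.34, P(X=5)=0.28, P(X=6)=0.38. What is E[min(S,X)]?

3.8134

E[min(S,X)] = Σ_s Σ_x min(s,x) · P(S=s)P(X=x)
 = 3·0.1734 + 3·0.1428 + 3·0.1938 + 4·0.1666 + 5·0.1372 + 5·0.1862
 = 0.5202 + 0.4284 + 0.5814 + 0.6664 + 0.686 + 0.931
 = 3.8134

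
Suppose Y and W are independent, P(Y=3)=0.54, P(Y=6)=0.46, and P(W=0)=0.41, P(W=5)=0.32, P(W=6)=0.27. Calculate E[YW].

14.1036

E[YW] = Σ_y Σ_w yw · P(Y=y)P(W=w)
 = 0·0.2214 + 15·0.1728 + 18·0.1458 + 0·0.1886 + 30·0.1472 + 36·0.1242
 = 0 + 2.592 + 2.6244 + 0 + 4.416 + 4.4712
 = 14.1036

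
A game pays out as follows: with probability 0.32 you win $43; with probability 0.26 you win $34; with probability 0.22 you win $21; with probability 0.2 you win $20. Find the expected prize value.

E[payout] = 43·0.32 + 34·0.26 + 21·0.22 + 20·0.2
 = 13.76 + 8.84 + 4.62 + 4
 = 31.22

31.22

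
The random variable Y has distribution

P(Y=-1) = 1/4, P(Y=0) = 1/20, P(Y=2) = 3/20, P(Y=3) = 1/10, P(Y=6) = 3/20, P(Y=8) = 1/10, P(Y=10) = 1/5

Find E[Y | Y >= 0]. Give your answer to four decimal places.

P(Y >= 0) = 1/20 + 3/20 + 1/10 + 3/20 + 1/10 + 1/5 = 3/4.
E[Y | Y >= 0] = [0·1/20 + 2·3/20 + 3·1/10 + 6·3/20 + 8·1/10 + 10·1/5] / (3/4)
 = 43/10 / (3/4)
 = 86/15

5.7333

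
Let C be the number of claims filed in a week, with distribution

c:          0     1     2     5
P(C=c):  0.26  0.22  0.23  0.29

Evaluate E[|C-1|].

E[|C-1|] = Σ |c-1|·P(C=c)
 = 1·0.26 + 0·0.22 + 1·0.23 + 4·0.29
 = 0.26 + 0 + 0.23 + 1.16
 = 1.65

1.65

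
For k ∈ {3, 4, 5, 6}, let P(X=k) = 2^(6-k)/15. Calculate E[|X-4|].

0.8

E[|X-4|] = Σ |x-4|·P(X=x)
 = 1·8/15 + 0·4/15 + 1·2/15 + 2·1/15
 = 8/15 + 0 + 2/15 + 2/15
 = 4/5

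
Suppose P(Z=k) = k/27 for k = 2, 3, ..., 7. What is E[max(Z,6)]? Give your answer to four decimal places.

E[max(Z,6)] = Σ max(z,6)·P(Z=z)
 = 6·2/27 + 6·1/9 + 6·4/27 + 6·5/27 + 6·2/9 + 7·7/27
 = 4/9 + 2/3 + 8/9 + 10/9 + 4/3 + 49/27
 = 169/27

6.2593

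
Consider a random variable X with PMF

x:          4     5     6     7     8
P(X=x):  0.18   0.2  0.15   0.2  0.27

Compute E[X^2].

E[X^2] = Σ x^2·P(X=x)
 = 16·0.18 + 25·0.2 + 36·0.15 + 49·0.2 + 64·0.27
 = 2.88 + 5 + 5.4 + 9.8 + 17.28
 = 40.36

40.36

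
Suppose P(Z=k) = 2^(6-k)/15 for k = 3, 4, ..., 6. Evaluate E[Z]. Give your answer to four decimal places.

E[Z] = Σ z·P(Z=z)
 = 3·8/15 + 4·4/15 + 5·2/15 + 6·1/15
 = 8/5 + 16/15 + 2/3 + 2/5
 = 56/15

3.7333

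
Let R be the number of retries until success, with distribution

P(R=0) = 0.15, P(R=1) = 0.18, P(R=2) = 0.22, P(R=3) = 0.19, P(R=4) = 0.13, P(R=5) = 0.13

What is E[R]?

E[R] = Σ r·P(R=r)
 = 0·0.15 + 1·0.18 + 2·0.22 + 3·0.19 + 4·0.13 + 5·0.13
 = 0 + 0.18 + 0.44 + 0.57 + 0.52 + 0.65
 = 2.36

2.36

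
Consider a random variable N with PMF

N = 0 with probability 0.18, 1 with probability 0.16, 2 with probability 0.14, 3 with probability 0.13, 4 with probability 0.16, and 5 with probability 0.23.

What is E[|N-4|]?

E[|N-4|] = Σ |n-4|·P(N=n)
 = 4·0.18 + 3·0.16 + 2·0.14 + 1·0.13 + 0·0.16 + 1·0.23
 = 0.72 + 0.48 + 0.28 + 0.13 + 0 + 0.23
 = 1.84

1.84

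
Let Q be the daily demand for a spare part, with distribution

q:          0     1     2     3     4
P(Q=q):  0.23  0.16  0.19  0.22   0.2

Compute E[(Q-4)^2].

E[(Q-4)^2] = Σ (q-4)^2·P(Q=q)
 = 16·0.23 + 9·0.16 + 4·0.19 + 1·0.22 + 0·0.2
 = 3.68 + 1.44 + 0.76 + 0.22 + 0
 = 6.1

6.1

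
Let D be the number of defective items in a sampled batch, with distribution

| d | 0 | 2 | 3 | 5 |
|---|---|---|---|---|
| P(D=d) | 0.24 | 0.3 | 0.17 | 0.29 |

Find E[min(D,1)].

0.76

E[min(D,1)] = Σ min(d,1)·P(D=d)
 = 0·0.24 + 1·0.3 + 1·0.17 + 1·0.29
 = 0 + 0.3 + 0.17 + 0.29
 = 0.76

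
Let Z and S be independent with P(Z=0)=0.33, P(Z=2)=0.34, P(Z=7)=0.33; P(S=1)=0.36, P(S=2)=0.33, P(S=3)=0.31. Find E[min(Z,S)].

E[min(Z,S)] = Σ_z Σ_s min(z,s) · P(Z=z)P(S=s)
 = 0·0.1188 + 0·0.1089 + 0·0.1023 + 1·0.1224 + 2·0.1122 + 2·0.1054 + 1·0.1188 + 2·0.1089 + 3·0.1023
 = 0 + 0 + 0 + 0.1224 + 0.2244 + 0.2108 + 0.1188 + 0.2178 + 0.3069
 = 1.2011

1.2011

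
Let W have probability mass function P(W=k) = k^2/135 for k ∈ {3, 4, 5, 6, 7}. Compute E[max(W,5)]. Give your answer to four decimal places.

E[max(W,5)] = Σ max(w,5)·P(W=w)
 = 5·1/15 + 5·16/135 + 5·5/27 + 6·4/15 + 7·49/135
 = 1/3 + 16/27 + 25/27 + 8/5 + 343/135
 = 809/135

5.9926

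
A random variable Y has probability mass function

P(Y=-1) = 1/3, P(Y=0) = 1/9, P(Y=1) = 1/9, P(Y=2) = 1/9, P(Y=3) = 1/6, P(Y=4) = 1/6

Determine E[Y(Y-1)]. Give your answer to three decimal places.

E[Y(Y-1)] = Σ y(y-1)·P(Y=y)
 = 2·1/3 + 0·1/9 + 0·1/9 + 2·1/9 + 6·1/6 + 12·1/6
 = 2/3 + 0 + 0 + 2/9 + 1 + 2
 = 35/9

3.889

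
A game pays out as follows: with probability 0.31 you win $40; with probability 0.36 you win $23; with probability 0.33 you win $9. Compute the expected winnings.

23.65

E[payout] = 40·0.31 + 23·0.36 + 9·0.33
 = 12.4 + 8.28 + 2.97
 = 23.65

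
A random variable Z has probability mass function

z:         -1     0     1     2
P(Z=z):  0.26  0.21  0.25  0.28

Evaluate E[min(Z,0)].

-0.26

E[min(Z,0)] = Σ min(z,0)·P(Z=z)
 = (-1)·0.26 + 0·0.21 + 0·0.25 + 0·0.28
 = (-0.26) + 0 + 0 + 0
 = -0.26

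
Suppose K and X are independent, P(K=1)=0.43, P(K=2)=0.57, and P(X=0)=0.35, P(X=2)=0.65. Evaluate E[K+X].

E[K+X] = Σ_k Σ_x (k+x) · P(K=k)P(X=x)
 = 1·0.1505 + 3·0.2795 + 2·0.1995 + 4·0.3705
 = 0.1505 + 0.8385 + 0.399 + 1.482
 = 2.87

2.87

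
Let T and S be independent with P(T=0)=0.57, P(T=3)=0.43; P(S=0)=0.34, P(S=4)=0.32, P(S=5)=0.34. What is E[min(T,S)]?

E[min(T,S)] = Σ_t Σ_s min(t,s) · P(T=t)P(S=s)
 = 0·0.1938 + 0·0.1824 + 0·0.1938 + 0·0.1462 + 3·0.1376 + 3·0.1462
 = 0 + 0 + 0 + 0 + 0.4128 + 0.4386
 = 0.8514

0.8514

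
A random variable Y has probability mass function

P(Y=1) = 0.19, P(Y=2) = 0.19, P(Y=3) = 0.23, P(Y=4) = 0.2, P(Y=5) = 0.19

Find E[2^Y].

E[2^Y] = Σ 2^y·P(Y=y)
 = 2·0.19 + 4·0.19 + 8·0.23 + 16·0.2 + 32·0.19
 = 0.38 + 0.76 + 1.84 + 3.2 + 6.08
 = 12.26

12.26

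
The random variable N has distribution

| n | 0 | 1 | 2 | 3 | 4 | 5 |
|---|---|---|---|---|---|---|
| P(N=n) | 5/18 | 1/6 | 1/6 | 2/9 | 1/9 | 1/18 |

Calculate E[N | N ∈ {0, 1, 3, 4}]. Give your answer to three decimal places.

P(N ∈ {0, 1, 3, 4}) = 5/18 + 1/6 + 2/9 + 1/9 = 7/9.
E[N | N ∈ {0, 1, 3, 4}] = [0·5/18 + 1·1/6 + 3·2/9 + 4·1/9] / (7/9)
 = 23/18 / (7/9)
 = 23/14

1.643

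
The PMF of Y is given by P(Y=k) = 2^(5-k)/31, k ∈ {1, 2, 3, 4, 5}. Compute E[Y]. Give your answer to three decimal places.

E[Y] = Σ y·P(Y=y)
 = 1·16/31 + 2·8/31 + 3·4/31 + 4·2/31 + 5·1/31
 = 16/31 + 16/31 + 12/31 + 8/31 + 5/31
 = 57/31

1.839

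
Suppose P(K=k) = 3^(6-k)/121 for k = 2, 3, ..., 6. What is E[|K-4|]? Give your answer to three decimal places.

1.603

E[|K-4|] = Σ |k-4|·P(K=k)
 = 2·81/121 + 1·27/121 + 0·9/121 + 1·3/121 + 2·1/121
 = 162/121 + 27/121 + 0 + 3/121 + 2/121
 = 194/121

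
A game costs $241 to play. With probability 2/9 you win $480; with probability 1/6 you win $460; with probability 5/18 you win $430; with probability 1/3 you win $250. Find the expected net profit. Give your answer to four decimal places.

145.1111

E[payout] = 480·2/9 + 460·1/6 + 430·5/18 + 250·1/3
 = 320/3 + 230/3 + 1075/9 + 250/3
 = 3475/9
Net = 3475/9 - 241 = 1306/9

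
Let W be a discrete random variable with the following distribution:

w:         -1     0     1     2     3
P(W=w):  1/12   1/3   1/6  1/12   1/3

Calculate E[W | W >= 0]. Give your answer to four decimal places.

P(W >= 0) = 1/3 + 1/6 + 1/12 + 1/3 = 11/12.
E[W | W >= 0] = [0·1/3 + 1·1/6 + 2·1/12 + 3·1/3] / (11/12)
 = 4/3 / (11/12)
 = 16/11

1.4545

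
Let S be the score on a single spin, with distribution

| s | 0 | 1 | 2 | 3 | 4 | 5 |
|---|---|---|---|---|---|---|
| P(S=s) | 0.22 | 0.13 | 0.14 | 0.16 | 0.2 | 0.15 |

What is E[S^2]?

9.08

E[S^2] = Σ s^2·P(S=s)
 = 0·0.22 + 1·0.13 + 4·0.14 + 9·0.16 + 16·0.2 + 25·0.15
 = 0 + 0.13 + 0.56 + 1.44 + 3.2 + 3.75
 = 9.08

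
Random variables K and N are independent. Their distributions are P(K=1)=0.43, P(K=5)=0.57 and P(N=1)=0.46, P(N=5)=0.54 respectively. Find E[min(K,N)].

E[min(K,N)] = Σ_k Σ_n min(k,n) · P(K=k)P(N=n)
 = 1·0.1978 + 1·0.2322 + 1·0.2622 + 5·0.3078
 = 0.1978 + 0.2322 + 0.2622 + 1.539
 = 2.2312

2.2312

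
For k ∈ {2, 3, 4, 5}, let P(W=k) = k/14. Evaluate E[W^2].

16

E[W^2] = Σ w^2·P(W=w)
 = 4·1/7 + 9·3/14 + 16·2/7 + 25·5/14
 = 4/7 + 27/14 + 32/7 + 125/14
 = 16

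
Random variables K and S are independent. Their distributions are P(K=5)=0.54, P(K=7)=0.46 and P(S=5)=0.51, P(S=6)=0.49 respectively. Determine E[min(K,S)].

5.2254

E[min(K,S)] = Σ_k Σ_s min(k,s) · P(K=k)P(S=s)
 = 5·0.2754 + 5·0.2646 + 5·0.2346 + 6·0.2254
 = 1.377 + 1.323 + 1.173 + 1.3524
 = 5.2254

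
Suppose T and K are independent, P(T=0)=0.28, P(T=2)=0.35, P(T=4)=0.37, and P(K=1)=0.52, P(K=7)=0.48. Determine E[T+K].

6.06

E[T+K] = Σ_t Σ_k (t+k) · P(T=t)P(K=k)
 = 1·0.1456 + 7·0.1344 + 3·0.182 + 9·0.168 + 5·0.1924 + 11·0.1776
 = 0.1456 + 0.9408 + 0.546 + 1.512 + 0.962 + 1.9536
 = 6.06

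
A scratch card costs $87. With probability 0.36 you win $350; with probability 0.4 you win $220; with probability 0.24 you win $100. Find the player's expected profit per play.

E[payout] = 350·0.36 + 220·0.4 + 100·0.24
 = 126 + 88 + 24
 = 238
Net = 238 - 87 = 151

151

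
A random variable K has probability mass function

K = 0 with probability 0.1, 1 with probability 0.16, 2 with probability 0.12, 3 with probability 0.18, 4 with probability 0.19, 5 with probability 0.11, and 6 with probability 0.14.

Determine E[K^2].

E[K^2] = Σ k^2·P(K=k)
 = 0·0.1 + 1·0.16 + 4·0.12 + 9·0.18 + 16·0.19 + 25·0.11 + 36·0.14
 = 0 + 0.16 + 0.48 + 1.62 + 3.04 + 2.75 + 5.04
 = 13.09

13.09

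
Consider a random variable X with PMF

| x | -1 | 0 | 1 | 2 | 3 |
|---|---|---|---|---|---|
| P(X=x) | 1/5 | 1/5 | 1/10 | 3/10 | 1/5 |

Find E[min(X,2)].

E[min(X,2)] = Σ min(x,2)·P(X=x)
 = (-1)·1/5 + 0·1/5 + 1·1/10 + 2·3/10 + 2·1/5
 = (-1/5) + 0 + 1/10 + 3/5 + 2/5
 = 9/10

0.9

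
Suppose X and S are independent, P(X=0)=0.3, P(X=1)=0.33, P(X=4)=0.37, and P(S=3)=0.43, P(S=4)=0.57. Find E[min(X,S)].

E[min(X,S)] = Σ_x Σ_s min(x,s) · P(X=x)P(S=s)
 = 0·0.129 + 0·0.171 + 1·0.1419 + 1·0.1881 + 3·0.1591 + 4·0.2109
 = 0 + 0 + 0.1419 + 0.1881 + 0.4773 + 0.8436
 = 1.6509

1.6509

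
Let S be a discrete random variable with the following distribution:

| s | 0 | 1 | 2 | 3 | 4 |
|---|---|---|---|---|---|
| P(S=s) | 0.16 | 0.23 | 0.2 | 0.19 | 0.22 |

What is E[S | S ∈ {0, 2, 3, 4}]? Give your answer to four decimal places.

2.4026

P(S ∈ {0, 2, 3, 4}) = 0.16 + 0.2 + 0.19 + 0.22 = 0.77.
E[S | S ∈ {0, 2, 3, 4}] = [0·0.16 + 2·0.2 + 3·0.19 + 4·0.22] / 0.77
 = 1.85 / 0.77
 = 185/77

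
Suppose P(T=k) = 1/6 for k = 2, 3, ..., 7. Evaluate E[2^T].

E[2^T] = Σ 2^t·P(T=t)
 = 4·1/6 + 8·1/6 + 16·1/6 + 32·1/6 + 64·1/6 + 128·1/6
 = 2/3 + 4/3 + 8/3 + 16/3 + 32/3 + 64/3
 = 42

42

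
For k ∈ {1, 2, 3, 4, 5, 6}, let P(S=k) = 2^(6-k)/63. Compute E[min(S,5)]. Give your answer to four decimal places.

E[min(S,5)] = Σ min(s,5)·P(S=s)
 = 1·32/63 + 2·16/63 + 3·8/63 + 4·4/63 + 5·2/63 + 5·1/63
 = 32/63 + 32/63 + 8/21 + 16/63 + 10/63 + 5/63
 = 17/9

1.8889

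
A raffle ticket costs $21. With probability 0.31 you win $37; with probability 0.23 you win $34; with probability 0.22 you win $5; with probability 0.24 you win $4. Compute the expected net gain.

E[payout] = 37·0.31 + 34·0.23 + 5·0.22 + 4·0.24
 = 11.47 + 7.82 + 1.1 + 0.96
 = 21.35
Net = 21.35 - 21 = 0.35

0.35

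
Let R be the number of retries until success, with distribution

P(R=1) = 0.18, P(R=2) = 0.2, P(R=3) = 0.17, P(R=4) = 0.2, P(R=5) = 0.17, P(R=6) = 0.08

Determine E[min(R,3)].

2.44

E[min(R,3)] = Σ min(r,3)·P(R=r)
 = 1·0.18 + 2·0.2 + 3·0.17 + 3·0.2 + 3·0.17 + 3·0.08
 = 0.18 + 0.4 + 0.51 + 0.6 + 0.51 + 0.24
 = 2.44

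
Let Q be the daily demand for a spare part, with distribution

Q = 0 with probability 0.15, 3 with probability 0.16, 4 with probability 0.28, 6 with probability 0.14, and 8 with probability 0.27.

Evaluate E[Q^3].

190.72

E[Q^3] = Σ q^3·P(Q=q)
 = 0·0.15 + 27·0.16 + 64·0.28 + 216·0.14 + 512·0.27
 = 0 + 4.32 + 17.92 + 30.24 + 138.24
 = 190.72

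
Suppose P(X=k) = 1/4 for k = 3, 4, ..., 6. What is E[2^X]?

E[2^X] = Σ 2^x·P(X=x)
 = 8·1/4 + 16·1/4 + 32·1/4 + 64·1/4
 = 2 + 4 + 8 + 16
 = 30

30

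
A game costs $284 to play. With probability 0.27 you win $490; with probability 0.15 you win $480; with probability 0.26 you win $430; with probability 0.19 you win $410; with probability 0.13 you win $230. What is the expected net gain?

E[payout] = 490·0.27 + 480·0.15 + 430·0.26 + 410·0.19 + 230·0.13
 = 132.3 + 72 + 111.8 + 77.9 + 29.9
 = 423.9
Net = 423.9 - 284 = 139.9

139.9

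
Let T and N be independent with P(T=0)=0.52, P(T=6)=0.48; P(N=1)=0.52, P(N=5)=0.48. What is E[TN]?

E[TN] = Σ_t Σ_n tn · P(T=t)P(N=n)
 = 0·0.2704 + 0·0.2496 + 6·0.2496 + 30·0.2304
 = 0 + 0 + 1.4976 + 6.912
 = 8.4096

8.4096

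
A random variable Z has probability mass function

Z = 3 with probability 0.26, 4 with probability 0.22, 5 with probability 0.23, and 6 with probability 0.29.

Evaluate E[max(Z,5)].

5.29

E[max(Z,5)] = Σ max(z,5)·P(Z=z)
 = 5·0.26 + 5·0.22 + 5·0.23 + 6·0.29
 = 1.3 + 1.1 + 1.15 + 1.74
 = 5.29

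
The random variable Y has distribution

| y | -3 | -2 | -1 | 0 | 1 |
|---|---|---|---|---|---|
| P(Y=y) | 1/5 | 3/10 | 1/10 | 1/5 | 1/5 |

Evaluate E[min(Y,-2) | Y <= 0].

P(Y <= 0) = 1/5 + 3/10 + 1/10 + 1/5 = 4/5.
E[min(Y,-2) | Y <= 0] = [(-3)·1/5 + (-2)·3/10 + (-2)·1/10 + (-2)·1/5] / (4/5)
 = -9/5 / (4/5)
 = -9/4

-2.25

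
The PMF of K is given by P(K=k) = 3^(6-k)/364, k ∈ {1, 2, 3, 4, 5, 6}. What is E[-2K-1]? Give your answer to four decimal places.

E[-2K-1] = Σ (-2k-1)·P(K=k)
 = (-3)·243/364 + (-5)·81/364 + (-7)·27/364 + (-9)·9/364 + (-11)·3/364 + (-13)·1/364
 = (-729/364) + (-405/364) + (-27/52) + (-81/364) + (-33/364) + (-1/28)
 = -725/182

-3.9835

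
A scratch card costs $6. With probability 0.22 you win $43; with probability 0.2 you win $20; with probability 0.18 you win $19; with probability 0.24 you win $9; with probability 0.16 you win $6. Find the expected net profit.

14

E[payout] = 43·0.22 + 20·0.2 + 19·0.18 + 9·0.24 + 6·0.16
 = 9.46 + 4 + 3.42 + 2.16 + 0.96
 = 20
Net = 20 - 6 = 14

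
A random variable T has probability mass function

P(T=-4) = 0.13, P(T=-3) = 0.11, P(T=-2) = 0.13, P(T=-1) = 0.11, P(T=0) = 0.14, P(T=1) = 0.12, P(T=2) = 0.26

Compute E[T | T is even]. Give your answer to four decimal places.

-0.3939

P(T is even) = 0.13 + 0.13 + 0.14 + 0.26 = 0.66.
E[T | T is even] = [(-4)·0.13 + (-2)·0.13 + 0·0.14 + 2·0.26] / 0.66
 = -0.26 / 0.66
 = -13/33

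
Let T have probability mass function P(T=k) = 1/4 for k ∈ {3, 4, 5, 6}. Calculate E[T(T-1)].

E[T(T-1)] = Σ t(t-1)·P(T=t)
 = 6·1/4 + 12·1/4 + 20·1/4 + 30·1/4
 = 3/2 + 3 + 5 + 15/2
 = 17

17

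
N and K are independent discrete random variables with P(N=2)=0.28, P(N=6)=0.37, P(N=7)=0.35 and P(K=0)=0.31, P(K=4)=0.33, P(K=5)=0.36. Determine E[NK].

16.3176

E[NK] = Σ_n Σ_k nk · P(N=n)P(K=k)
 = 0·0.0868 + 8·0.0924 + 10·0.1008 + 0·0.1147 + 24·0.1221 + 30·0.1332 + 0·0.1085 + 28·0.1155 + 35·0.126
 = 0 + 0.7392 + 1.008 + 0 + 2.9304 + 3.996 + 0 + 3.234 + 4.41
 = 16.3176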